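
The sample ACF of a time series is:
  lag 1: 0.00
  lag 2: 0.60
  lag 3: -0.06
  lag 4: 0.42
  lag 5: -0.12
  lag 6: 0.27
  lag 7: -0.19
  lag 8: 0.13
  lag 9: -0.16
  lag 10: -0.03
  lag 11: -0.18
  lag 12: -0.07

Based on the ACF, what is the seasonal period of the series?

The largest autocorrelation is r_2 = 0.60, with weaker echoes at lags 4 (0.42) and 6 (0.27); the remaining lags stay at or below 0.13.
The dominant spike at lag 2 indicates a seasonal period of 2.

2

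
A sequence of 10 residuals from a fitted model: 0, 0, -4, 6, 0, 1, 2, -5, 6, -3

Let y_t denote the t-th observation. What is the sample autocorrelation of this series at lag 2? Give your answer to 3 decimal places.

Mean ȳ = (0 + 0 − 4 + 6 + 0 + 1 + 2 − 5 + 6 − 3)/10 = 0.3000
Numerator Σ_{t=1}^{8}(y_t−ȳ)(y_{t+2}−ȳ) = 27.8200
Denominator Σ(y_t−ȳ)² = 126.1000
r_2 = 27.8200 / 126.1000 = 0.221

0.221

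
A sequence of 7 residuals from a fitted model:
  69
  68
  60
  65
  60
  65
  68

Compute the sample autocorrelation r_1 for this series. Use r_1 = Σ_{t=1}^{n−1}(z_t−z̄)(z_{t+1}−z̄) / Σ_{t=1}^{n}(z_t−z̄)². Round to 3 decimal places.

-0.036

Mean z̄ = (69 + 68 + 60 + 65 + 60 + 65 + 68)/7 = 65.0000
Σ(z_t−z̄)(z_{t+1}−z̄) = (12.0000) + (-15.0000) + (0.0000) + (0.0000) + (0.0000) + (0.0000) = -3.0000
Denominator Σ(z_t−z̄)² = 84.0000
r_1 = -3.0000 / 84.0000 = -0.036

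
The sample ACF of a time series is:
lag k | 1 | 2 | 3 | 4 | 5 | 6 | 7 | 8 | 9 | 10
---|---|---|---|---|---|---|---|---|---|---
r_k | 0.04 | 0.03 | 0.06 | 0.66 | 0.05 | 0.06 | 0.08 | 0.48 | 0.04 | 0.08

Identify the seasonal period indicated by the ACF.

The largest autocorrelation is r_4 = 0.66, with a weaker echo at lag 8 (0.48); the remaining lags stay at or below 0.08.
The dominant spike at lag 4 indicates a seasonal period of 4.

4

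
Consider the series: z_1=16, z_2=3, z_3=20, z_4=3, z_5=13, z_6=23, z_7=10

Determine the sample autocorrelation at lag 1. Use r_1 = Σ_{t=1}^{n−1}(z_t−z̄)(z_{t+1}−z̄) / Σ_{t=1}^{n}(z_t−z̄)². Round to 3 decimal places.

Mean z̄ = (16 + 3 + 20 + 3 + 13 + 23 + 10)/7 = 12.5714
Deviations from mean: 3.4286, -9.5714, 7.4286, -9.5714, 0.4286, 10.4286, -2.5714
Numerator Σ_{t=1}^{6}(z_t−z̄)(z_{t+1}−z̄) = -201.4694
Denominator Σ(z_t−z̄)² = 365.7143
r_1 = -201.4694 / 365.7143 = -0.551

-0.551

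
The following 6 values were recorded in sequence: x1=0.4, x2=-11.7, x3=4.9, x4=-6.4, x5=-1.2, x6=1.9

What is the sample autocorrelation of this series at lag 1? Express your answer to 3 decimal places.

Mean x̄ = (0.4 − 11.7 + 4.9 − 6.4 − 1.2 + 1.9)/6 = -2.0167
Deviations from mean: 2.4167, -9.6833, 6.9167, -4.3833, 0.8167, 3.9167
Σ(x_t−x̄)(x_{t+1}−x̄) = (-23.4014) + (-66.9764) + (-30.3181) + (-3.5797) + (3.1986) = -121.0769
Denominator Σ(x_t−x̄)² = 182.6683
r_1 = -121.0769 / 182.6683 = -0.663

-0.663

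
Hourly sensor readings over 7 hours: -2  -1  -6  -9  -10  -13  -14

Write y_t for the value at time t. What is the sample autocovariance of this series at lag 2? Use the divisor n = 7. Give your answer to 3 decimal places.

2.586

Mean ȳ = (-2 − 1 − 6 − 9 − 10 − 13 − 14)/7 = -7.8571
Σ_{t=1}^{5}(y_t−ȳ)(y_{t+2}−ȳ) = 18.1020
γ_2 = 18.1020 / 7 = 2.586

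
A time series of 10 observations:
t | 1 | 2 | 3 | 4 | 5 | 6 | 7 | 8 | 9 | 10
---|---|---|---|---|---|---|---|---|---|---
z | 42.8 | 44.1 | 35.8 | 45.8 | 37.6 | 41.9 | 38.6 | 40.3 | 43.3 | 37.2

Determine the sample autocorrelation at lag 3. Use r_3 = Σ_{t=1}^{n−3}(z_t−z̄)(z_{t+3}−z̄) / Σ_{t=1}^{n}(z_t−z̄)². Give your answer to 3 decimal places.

Mean z̄ = (42.8 + 44.1 + 35.8 + 45.8 + 37.6 + 41.9 + 38.6 + 40.3 + 43.3 + 37.2)/10 = 40.7400
Σ(z_t−z̄)(z_{t+3}−z̄) = (10.4236) + (-10.5504) + (-5.7304) + (-10.8284) + (1.3816) + (2.9696) + (7.5756) = -4.7588
Denominator Σ(z_t−z̄)² = 100.6040
r_3 = -4.7588 / 100.6040 = -0.047

-0.047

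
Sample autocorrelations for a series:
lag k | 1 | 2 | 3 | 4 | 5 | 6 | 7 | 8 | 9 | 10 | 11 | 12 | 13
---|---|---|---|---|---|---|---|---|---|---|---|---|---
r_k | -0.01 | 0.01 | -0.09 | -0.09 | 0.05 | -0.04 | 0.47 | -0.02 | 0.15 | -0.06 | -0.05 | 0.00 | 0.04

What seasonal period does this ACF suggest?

The largest autocorrelation is r_7 = 0.47; the remaining lags stay at or below 0.15.
The dominant spike at lag 7 indicates a seasonal period of 7.

7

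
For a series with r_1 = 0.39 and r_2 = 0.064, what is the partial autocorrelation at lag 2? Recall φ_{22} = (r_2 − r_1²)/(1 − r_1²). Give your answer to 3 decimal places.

φ_{22} = (r_2 − r_1²) / (1 − r_1²)
r_1² = (0.39)² = 0.1521
Numerator = 0.064 − 0.1521 = -0.0881; denominator = 1 − 0.1521 = 0.8479
φ_{22} = -0.0881 / 0.8479 = -0.104

-0.104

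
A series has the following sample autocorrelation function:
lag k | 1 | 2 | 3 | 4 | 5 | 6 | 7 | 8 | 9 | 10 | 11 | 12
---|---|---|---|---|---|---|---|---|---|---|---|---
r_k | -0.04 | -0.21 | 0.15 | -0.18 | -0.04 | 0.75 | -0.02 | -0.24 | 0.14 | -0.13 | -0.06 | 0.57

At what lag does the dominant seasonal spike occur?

The largest autocorrelation is r_6 = 0.75, with a weaker echo at lag 12 (0.57); the remaining lags stay at or below 0.15.
The dominant spike at lag 6 indicates a seasonal period of 6.

6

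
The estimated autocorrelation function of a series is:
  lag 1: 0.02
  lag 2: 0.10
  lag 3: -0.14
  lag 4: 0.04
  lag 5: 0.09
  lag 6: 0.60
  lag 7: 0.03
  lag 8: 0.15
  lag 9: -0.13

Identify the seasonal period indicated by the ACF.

The largest autocorrelation is r_6 = 0.60; the remaining lags stay at or below 0.15.
The dominant spike at lag 6 indicates a seasonal period of 6.

6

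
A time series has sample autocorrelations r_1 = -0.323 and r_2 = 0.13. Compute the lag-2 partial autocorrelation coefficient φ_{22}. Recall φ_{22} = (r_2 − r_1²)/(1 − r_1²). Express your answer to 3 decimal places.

0.029

φ_{22} = (r_2 − r_1²) / (1 − r_1²)
r_1² = (-0.323)² = 0.104329
Numerator = 0.13 − 0.1043 = 0.0257; denominator = 1 − 0.1043 = 0.8957
φ_{22} = 0.0257 / 0.8957 = 0.029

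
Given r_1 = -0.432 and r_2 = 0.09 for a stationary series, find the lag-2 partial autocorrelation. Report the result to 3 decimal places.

-0.119

φ_{22} = (r_2 − r_1²) / (1 − r_1²)
r_1² = (-0.432)² = 0.186624
Numerator = 0.09 − 0.1866 = -0.0966; denominator = 1 − 0.1866 = 0.8134
φ_{22} = -0.0966 / 0.8134 = -0.119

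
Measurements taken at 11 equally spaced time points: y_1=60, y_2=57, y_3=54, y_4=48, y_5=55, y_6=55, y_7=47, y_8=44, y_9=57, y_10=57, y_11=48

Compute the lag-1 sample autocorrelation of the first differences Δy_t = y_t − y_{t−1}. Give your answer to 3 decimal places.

-0.076

First differences Δy: -3, -3, -6, 7, 0, -8, -3, 13, 0, -9
Mean of differences = -1.2000
Numerator Σ(Δy_t−Δȳ)(Δy_{t+1}−Δȳ) = -31.4400
Denominator Σ(Δy_t−Δȳ)² = 411.6000
r_1(Δy) = -31.4400 / 411.6000 = -0.076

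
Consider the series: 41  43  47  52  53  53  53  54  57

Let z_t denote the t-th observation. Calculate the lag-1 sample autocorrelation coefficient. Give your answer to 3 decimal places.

0.599

Mean z̄ = (41 + 43 + 47 + 52 + 53 + 53 + 53 + 54 + 57)/9 = 50.3333
Numerator Σ_{t=1}^{8}(z_t−z̄)(z_{t+1}−z̄) = 140.2222
Denominator Σ(z_t−z̄)² = 234.0000
r_1 = 140.2222 / 234.0000 = 0.599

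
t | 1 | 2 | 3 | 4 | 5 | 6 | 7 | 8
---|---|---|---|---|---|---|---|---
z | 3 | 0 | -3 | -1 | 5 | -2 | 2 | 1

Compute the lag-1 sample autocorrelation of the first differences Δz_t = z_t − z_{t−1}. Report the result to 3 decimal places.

First differences Δz: -3, -3, 2, 6, -7, 4, -1
Mean of differences = -0.2857
Numerator Σ(Δz_t−Δz̄)(Δz_{t+1}−Δz̄) = -58.5102
Denominator Σ(Δz_t−Δz̄)² = 123.4286
r_1(Δz) = -58.5102 / 123.4286 = -0.474

-0.474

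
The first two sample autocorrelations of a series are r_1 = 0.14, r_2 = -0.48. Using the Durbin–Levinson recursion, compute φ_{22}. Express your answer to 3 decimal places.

-0.510

φ_{22} = (r_2 − r_1²) / (1 − r_1²)
r_1² = (0.14)² = 0.0196
Numerator = -0.48 − 0.0196 = -0.4996; denominator = 1 − 0.0196 = 0.9804
φ_{22} = -0.4996 / 0.9804 = -0.510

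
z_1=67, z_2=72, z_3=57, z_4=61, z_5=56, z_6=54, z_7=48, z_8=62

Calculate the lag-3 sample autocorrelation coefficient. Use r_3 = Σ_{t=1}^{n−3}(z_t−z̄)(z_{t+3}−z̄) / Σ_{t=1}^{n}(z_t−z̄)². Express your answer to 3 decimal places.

-0.111

Mean z̄ = (67 + 72 + 57 + 61 + 56 + 54 + 48 + 62)/8 = 59.6250
Deviations from mean: 7.3750, 12.3750, -2.6250, 1.3750, -3.6250, -5.6250, -11.6250, 2.3750
Numerator Σ_{t=1}^{5}(z_t−z̄)(z_{t+3}−z̄) = -44.5469
Denominator Σ(z_t−z̄)² = 401.8750
r_3 = -44.5469 / 401.8750 = -0.111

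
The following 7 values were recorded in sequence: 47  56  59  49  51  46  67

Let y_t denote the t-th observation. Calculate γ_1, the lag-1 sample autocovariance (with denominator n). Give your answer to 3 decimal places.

Mean ȳ = (47 + 56 + 59 + 49 + 51 + 46 + 67)/7 = 53.5714
Σ_{t=1}^{6}(y_t−ȳ)(y_{t+1}−ȳ) = -98.0408
γ_1 = -98.0408 / 7 = -14.006

-14.006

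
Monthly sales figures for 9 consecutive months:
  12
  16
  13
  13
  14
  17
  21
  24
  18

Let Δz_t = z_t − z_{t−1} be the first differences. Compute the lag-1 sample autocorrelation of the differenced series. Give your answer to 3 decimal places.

-0.105

First differences Δz: 4, -3, 0, 1, 3, 4, 3, -6
Mean of differences = 0.7500
Numerator Σ(Δz_t−Δz̄)(Δz_{t+1}−Δz̄) = -9.5625
Denominator Σ(Δz_t−Δz̄)² = 91.5000
r_1(Δz) = -9.5625 / 91.5000 = -0.105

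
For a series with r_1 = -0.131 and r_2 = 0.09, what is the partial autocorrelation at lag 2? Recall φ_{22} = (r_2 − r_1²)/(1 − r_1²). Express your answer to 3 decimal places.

0.074

φ_{22} = (r_2 − r_1²) / (1 − r_1²)
r_1² = (-0.131)² = 0.017161
Numerator = 0.09 − 0.0172 = 0.0728; denominator = 1 − 0.0172 = 0.9828
φ_{22} = 0.0728 / 0.9828 = 0.074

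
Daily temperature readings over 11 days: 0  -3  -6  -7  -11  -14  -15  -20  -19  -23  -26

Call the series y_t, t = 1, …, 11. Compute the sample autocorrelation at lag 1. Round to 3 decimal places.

0.697

Mean ȳ = (0 − 3 − 6 − 7 − 11 − 14 − 15 − 20 − 19 − 23 − 26)/11 = -13.0909
Numerator Σ_{t=1}^{10}(y_t−ȳ)(y_{t+1}−ȳ) = 499.9008
Denominator Σ(y_t−ȳ)² = 716.9091
r_1 = 499.9008 / 716.9091 = 0.697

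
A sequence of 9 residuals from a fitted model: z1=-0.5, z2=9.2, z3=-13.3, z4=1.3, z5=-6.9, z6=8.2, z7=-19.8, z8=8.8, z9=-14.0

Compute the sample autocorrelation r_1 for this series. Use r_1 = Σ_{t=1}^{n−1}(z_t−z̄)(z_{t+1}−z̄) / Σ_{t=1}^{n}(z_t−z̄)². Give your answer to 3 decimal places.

-0.744

Mean z̄ = (-0.5 + 9.2 − 13.3 + 1.3 − 6.9 + 8.2 − 19.8 + 8.8 − 14.0)/9 = -3.0000
Numerator Σ_{t=1}^{8}(z_t−z̄)(z_{t+1}−z̄) = -716.1000
Denominator Σ(z_t−z̄)² = 962.8000
r_1 = -716.1000 / 962.8000 = -0.744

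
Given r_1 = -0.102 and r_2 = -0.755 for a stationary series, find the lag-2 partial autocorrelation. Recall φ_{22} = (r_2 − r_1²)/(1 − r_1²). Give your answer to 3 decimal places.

φ_{22} = (r_2 − r_1²) / (1 − r_1²)
r_1² = (-0.102)² = 0.010404
Numerator = -0.755 − 0.0104 = -0.7654; denominator = 1 − 0.0104 = 0.9896
φ_{22} = -0.7654 / 0.9896 = -0.773

-0.773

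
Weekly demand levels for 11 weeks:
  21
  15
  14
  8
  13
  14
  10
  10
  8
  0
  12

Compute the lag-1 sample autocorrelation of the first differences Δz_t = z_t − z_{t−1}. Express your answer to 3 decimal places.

-0.349

First differences Δz: -6, -1, -6, 5, 1, -4, 0, -2, -8, 12
Mean of differences = -0.9000
Numerator Σ(Δz_t−Δz̄)(Δz_{t+1}−Δz̄) = -111.3100
Denominator Σ(Δz_t−Δz̄)² = 318.9000
r_1(Δz) = -111.3100 / 318.9000 = -0.349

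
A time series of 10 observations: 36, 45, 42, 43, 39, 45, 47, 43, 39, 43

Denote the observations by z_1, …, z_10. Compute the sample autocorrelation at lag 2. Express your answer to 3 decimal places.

Mean z̄ = (36 + 45 + 42 + 43 + 39 + 45 + 47 + 43 + 39 + 43)/10 = 42.2000
Numerator Σ_{t=1}^{8}(z_t−z̄)(z_{t+2}−z̄) = -21.4800
Denominator Σ(z_t−z̄)² = 99.6000
r_2 = -21.4800 / 99.6000 = -0.216

-0.216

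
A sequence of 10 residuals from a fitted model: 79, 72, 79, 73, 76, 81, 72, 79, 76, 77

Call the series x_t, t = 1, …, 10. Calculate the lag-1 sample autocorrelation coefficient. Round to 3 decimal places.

Mean x̄ = (79 + 72 + 79 + 73 + 76 + 81 + 72 + 79 + 76 + 77)/10 = 76.4000
Numerator Σ_{t=1}^{9}(x_t−x̄)(x_{t+1}−x̄) = -65.1600
Denominator Σ(x_t−x̄)² = 92.4000
r_1 = -65.1600 / 92.4000 = -0.705

-0.705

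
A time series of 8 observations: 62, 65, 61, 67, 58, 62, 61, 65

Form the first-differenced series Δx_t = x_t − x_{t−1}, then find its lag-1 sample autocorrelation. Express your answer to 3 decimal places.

-0.763

First differences Δx: 3, -4, 6, -9, 4, -1, 4
Mean of differences = 0.4286
Numerator Σ(Δx_t−Δx̄)(Δx_{t+1}−Δx̄) = -132.4694
Denominator Σ(Δx_t−Δx̄)² = 173.7143
r_1(Δx) = -132.4694 / 173.7143 = -0.763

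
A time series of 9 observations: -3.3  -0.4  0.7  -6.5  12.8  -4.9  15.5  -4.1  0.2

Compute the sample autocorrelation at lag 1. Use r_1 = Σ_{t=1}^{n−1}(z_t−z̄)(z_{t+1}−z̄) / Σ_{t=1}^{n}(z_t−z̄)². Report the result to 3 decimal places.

Mean z̄ = (-3.3 − 0.4 + 0.7 − 6.5 + 12.8 − 4.9 + 15.5 − 4.1 + 0.2)/9 = 1.1111
Numerator Σ_{t=1}^{8}(z_t−z̄)(z_{t+1}−z̄) = -305.5401
Denominator Σ(z_t−z̄)² = 487.6289
r_1 = -305.5401 / 487.6289 = -0.627

-0.627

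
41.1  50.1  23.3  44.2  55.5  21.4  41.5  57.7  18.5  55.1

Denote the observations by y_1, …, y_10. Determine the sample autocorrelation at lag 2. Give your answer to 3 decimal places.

-0.196

Mean ȳ = (41.1 + 50.1 + 23.3 + 44.2 + 55.5 + 21.4 + 41.5 + 57.7 + 18.5 + 55.1)/10 = 40.8400
Numerator Σ_{t=1}^{8}(y_t−ȳ)(y_{t+2}−ȳ) = -388.3052
Denominator Σ(y_t−ȳ)² = 1984.7040
r_2 = -388.3052 / 1984.7040 = -0.196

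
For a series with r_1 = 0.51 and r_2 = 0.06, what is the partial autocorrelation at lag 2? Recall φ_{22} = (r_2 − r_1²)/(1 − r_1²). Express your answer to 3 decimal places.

φ_{22} = (r_2 − r_1²) / (1 − r_1²)
r_1² = (0.51)² = 0.2601
Numerator = 0.06 − 0.2601 = -0.2001; denominator = 1 − 0.2601 = 0.7399
φ_{22} = -0.2001 / 0.7399 = -0.270

-0.270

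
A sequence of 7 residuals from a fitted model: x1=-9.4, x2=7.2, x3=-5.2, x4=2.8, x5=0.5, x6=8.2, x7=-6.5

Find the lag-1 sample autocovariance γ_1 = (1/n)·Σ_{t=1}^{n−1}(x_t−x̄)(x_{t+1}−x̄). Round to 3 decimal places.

-23.281

Mean x̄ = (-9.4 + 7.2 − 5.2 + 2.8 + 0.5 + 8.2 − 6.5)/7 = -0.3429
Deviations: -9.0571, 7.5429, -4.8571, 3.1429, 0.8429, 8.5429, -6.1571
Σ_{t=1}^{6}(x_t−x̄)(x_{t+1}−x̄) = -162.9690
γ_1 = -162.9690 / 7 = -23.281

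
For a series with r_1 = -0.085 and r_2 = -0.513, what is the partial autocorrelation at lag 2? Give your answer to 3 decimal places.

φ_{22} = (r_2 − r_1²) / (1 − r_1²)
r_1² = (-0.085)² = 0.007225
Numerator = -0.513 − 0.0072 = -0.5202; denominator = 1 − 0.0072 = 0.9928
φ_{22} = -0.5202 / 0.9928 = -0.524

-0.524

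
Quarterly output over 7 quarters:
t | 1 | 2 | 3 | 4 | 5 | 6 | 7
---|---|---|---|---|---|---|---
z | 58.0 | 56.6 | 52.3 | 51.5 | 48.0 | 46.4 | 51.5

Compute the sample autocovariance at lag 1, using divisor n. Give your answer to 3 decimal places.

Mean z̄ = (58.0 + 56.6 + 52.3 + 51.5 + 48.0 + 46.4 + 51.5)/7 = 52.0429
Deviations: 5.9571, 4.5571, 0.2571, -0.5429, -4.0429, -5.6429, -0.5429
Σ_{t=1}^{6}(z_t−z̄)(z_{t+1}−z̄) = 56.2510
γ_1 = 56.2510 / 7 = 8.036

8.036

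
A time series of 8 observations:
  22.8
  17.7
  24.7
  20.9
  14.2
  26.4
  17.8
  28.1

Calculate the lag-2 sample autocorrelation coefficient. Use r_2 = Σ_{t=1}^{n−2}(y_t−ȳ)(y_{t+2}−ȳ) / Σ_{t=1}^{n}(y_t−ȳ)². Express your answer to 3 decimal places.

Mean ȳ = (22.8 + 17.7 + 24.7 + 20.9 + 14.2 + 26.4 + 17.8 + 28.1)/8 = 21.5750
Deviations from mean: 1.2250, -3.8750, 3.1250, -0.6750, -7.3750, 4.8250, -3.7750, 6.5250
Numerator Σ_{t=1}^{6}(y_t−ȳ)(y_{t+2}−ȳ) = 39.4638
Denominator Σ(y_t−ȳ)² = 161.2350
r_2 = 39.4638 / 161.2350 = 0.245

0.245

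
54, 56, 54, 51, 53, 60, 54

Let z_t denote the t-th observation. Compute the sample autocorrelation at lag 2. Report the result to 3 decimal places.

-0.469

Mean z̄ = (54 + 56 + 54 + 51 + 53 + 60 + 54)/7 = 54.5714
Σ(z_t−z̄)(z_{t+2}−z̄) = (0.3265) + (-5.1020) + (0.8980) + (-19.3878) + (0.8980) = -22.3673
Denominator Σ(z_t−z̄)² = 47.7143
r_2 = -22.3673 / 47.7143 = -0.469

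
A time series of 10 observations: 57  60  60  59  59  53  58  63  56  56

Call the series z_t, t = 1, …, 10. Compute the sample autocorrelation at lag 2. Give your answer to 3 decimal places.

Mean z̄ = (57 + 60 + 60 + 59 + 59 + 53 + 58 + 63 + 56 + 56)/10 = 58.1000
Numerator Σ_{t=1}^{8}(z_t−z̄)(z_{t+2}−z̄) = -38.4200
Denominator Σ(z_t−z̄)² = 68.9000
r_2 = -38.4200 / 68.9000 = -0.558

-0.558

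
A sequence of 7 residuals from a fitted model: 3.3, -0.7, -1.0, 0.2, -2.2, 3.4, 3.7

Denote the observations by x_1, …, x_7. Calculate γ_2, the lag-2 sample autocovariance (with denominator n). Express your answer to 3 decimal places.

Mean x̄ = (3.3 − 0.7 − 1.0 + 0.2 − 2.2 + 3.4 + 3.7)/7 = 0.9571
Σ_{t=1}^{5}(x_t−x̄)(x_{t+2}−x̄) = -7.6608
γ_2 = -7.6608 / 7 = -1.094

-1.094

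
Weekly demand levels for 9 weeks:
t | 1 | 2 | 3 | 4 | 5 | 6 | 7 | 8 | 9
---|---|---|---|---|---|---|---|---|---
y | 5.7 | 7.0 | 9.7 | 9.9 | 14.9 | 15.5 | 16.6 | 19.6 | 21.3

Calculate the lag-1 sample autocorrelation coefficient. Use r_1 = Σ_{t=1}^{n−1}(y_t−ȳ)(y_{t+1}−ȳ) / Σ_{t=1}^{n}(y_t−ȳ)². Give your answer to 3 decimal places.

0.653

Mean ȳ = (5.7 + 7.0 + 9.7 + 9.9 + 14.9 + 15.5 + 16.6 + 19.6 + 21.3)/9 = 13.3556
Numerator Σ_{t=1}^{8}(y_t−ȳ)(y_{t+1}−ȳ) = 159.3214
Denominator Σ(y_t−ȳ)² = 243.9222
r_1 = 159.3214 / 243.9222 = 0.653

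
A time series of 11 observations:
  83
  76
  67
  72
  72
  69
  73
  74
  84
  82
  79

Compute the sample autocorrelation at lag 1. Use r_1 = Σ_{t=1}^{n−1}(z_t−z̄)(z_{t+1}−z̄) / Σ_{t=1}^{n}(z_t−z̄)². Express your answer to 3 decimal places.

0.453

Mean z̄ = (83 + 76 + 67 + 72 + 72 + 69 + 73 + 74 + 84 + 82 + 79)/11 = 75.5455
Numerator Σ_{t=1}^{10}(z_t−z̄)(z_{t+1}−z̄) = 149.9752
Denominator Σ(z_t−z̄)² = 330.7273
r_1 = 149.9752 / 330.7273 = 0.453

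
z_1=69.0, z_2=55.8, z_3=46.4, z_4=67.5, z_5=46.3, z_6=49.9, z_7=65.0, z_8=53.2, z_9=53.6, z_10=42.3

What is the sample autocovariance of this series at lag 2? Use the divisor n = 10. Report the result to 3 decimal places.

-16.848

Mean z̄ = (69.0 + 55.8 + 46.4 + 67.5 + 46.3 + 49.9 + 65.0 + 53.2 + 53.6 + 42.3)/10 = 54.9000
Σ_{t=1}^{8}(z_t−z̄)(z_{t+2}−z̄) = -168.4800
γ_2 = -168.4800 / 10 = -16.848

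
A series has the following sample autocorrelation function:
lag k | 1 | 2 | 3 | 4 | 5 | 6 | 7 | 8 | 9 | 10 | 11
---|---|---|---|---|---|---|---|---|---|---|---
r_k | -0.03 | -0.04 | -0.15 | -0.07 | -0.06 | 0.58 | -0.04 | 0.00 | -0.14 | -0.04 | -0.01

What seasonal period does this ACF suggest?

6

The largest autocorrelation is r_6 = 0.58; the remaining lags stay at or below 0.00.
The dominant spike at lag 6 indicates a seasonal period of 6.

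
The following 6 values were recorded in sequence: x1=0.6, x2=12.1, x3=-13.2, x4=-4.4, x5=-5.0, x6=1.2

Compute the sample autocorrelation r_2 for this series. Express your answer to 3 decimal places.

Mean x̄ = (0.6 + 12.1 − 13.2 − 4.4 − 5.0 + 1.2)/6 = -1.4500
Deviations from mean: 2.0500, 13.5500, -11.7500, -2.9500, -3.5500, 2.6500
Σ(x_t−x̄)(x_{t+2}−x̄) = (-24.0875) + (-39.9725) + (41.7125) + (-7.8175) = -30.1650
Denominator Σ(x_t−x̄)² = 354.1950
r_2 = -30.1650 / 354.1950 = -0.085

-0.085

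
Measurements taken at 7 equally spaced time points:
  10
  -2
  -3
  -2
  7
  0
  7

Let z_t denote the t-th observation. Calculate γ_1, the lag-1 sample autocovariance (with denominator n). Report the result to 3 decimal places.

Mean z̄ = (10 − 2 − 3 − 2 + 7 + 0 + 7)/7 = 2.4286
Deviations: 7.5714, -4.4286, -5.4286, -4.4286, 4.5714, -2.4286, 4.5714
Σ_{t=1}^{6}(z_t−z̄)(z_{t+1}−z̄) = -27.8980
γ_1 = -27.8980 / 7 = -3.985

-3.985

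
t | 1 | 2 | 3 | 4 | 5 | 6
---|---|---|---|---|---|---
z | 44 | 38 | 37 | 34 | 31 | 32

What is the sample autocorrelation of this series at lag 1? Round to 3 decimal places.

Mean z̄ = (44 + 38 + 37 + 34 + 31 + 32)/6 = 36.0000
Σ(z_t−z̄)(z_{t+1}−z̄) = (16.0000) + (2.0000) + (-2.0000) + (10.0000) + (20.0000) = 46.0000
Denominator Σ(z_t−z̄)² = 114.0000
r_1 = 46.0000 / 114.0000 = 0.404

0.404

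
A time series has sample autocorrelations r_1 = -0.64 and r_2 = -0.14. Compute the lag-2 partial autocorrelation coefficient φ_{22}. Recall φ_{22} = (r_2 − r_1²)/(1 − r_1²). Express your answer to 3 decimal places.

-0.931

φ_{22} = (r_2 − r_1²) / (1 − r_1²)
r_1² = (-0.64)² = 0.4096
Numerator = -0.14 − 0.4096 = -0.5496; denominator = 1 − 0.4096 = 0.5904
φ_{22} = -0.5496 / 0.5904 = -0.931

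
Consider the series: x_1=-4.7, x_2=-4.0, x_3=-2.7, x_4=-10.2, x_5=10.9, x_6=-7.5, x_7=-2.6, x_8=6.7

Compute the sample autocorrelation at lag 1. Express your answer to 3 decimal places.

Mean x̄ = (-4.7 − 4.0 − 2.7 − 10.2 + 10.9 − 7.5 − 2.6 + 6.7)/8 = -1.7625
Numerator Σ_{t=1}^{7}(x_t−x̄)(x_{t+1}−x̄) = -165.1927
Denominator Σ(x_t−x̄)² = 351.2788
r_1 = -165.1927 / 351.2788 = -0.470

-0.470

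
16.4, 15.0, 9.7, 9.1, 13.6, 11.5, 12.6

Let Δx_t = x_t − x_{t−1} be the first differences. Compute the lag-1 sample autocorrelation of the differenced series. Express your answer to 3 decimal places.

First differences Δx: -1.4, -5.3, -0.6, 4.5, -2.1, 1.1
Mean of differences = -0.6333
Numerator Σ(Δx_t−Δx̄)(Δx_{t+1}−Δx̄) = -6.4778
Denominator Σ(Δx_t−Δx̄)² = 53.8733
r_1(Δx) = -6.4778 / 53.8733 = -0.120

-0.120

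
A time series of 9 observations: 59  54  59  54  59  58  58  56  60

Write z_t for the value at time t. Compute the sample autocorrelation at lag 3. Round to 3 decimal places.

-0.313

Mean z̄ = (59 + 54 + 59 + 54 + 59 + 58 + 58 + 56 + 60)/9 = 57.4444
Numerator Σ_{t=1}^{6}(z_t−z̄)(z_{t+3}−z̄) = -12.5926
Denominator Σ(z_t−z̄)² = 40.2222
r_3 = -12.5926 / 40.2222 = -0.313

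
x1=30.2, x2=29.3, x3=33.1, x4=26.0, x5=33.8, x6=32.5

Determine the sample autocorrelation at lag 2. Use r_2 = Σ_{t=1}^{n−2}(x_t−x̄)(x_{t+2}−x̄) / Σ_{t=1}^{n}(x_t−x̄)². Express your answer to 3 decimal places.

0.107

Mean x̄ = (30.2 + 29.3 + 33.1 + 26.0 + 33.8 + 32.5)/6 = 30.8167
Deviations from mean: -0.6167, -1.5167, 2.2833, -4.8167, 2.9833, 1.6833
Σ(x_t−x̄)(x_{t+2}−x̄) = (-1.4081) + (7.3053) + (6.8119) + (-8.1081) = 4.6011
Denominator Σ(x_t−x̄)² = 42.8283
r_2 = 4.6011 / 42.8283 = 0.107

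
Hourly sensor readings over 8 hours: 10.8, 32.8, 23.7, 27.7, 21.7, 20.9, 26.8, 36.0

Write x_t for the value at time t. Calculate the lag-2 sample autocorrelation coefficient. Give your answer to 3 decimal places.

-0.043

Mean x̄ = (10.8 + 32.8 + 23.7 + 27.7 + 21.7 + 20.9 + 26.8 + 36.0)/8 = 25.0500
Deviations from mean: -14.2500, 7.7500, -1.3500, 2.6500, -3.3500, -4.1500, 1.7500, 10.9500
Numerator Σ_{t=1}^{6}(x_t−x̄)(x_{t+2}−x̄) = -18.0050
Denominator Σ(x_t−x̄)² = 423.3800
r_2 = -18.0050 / 423.3800 = -0.043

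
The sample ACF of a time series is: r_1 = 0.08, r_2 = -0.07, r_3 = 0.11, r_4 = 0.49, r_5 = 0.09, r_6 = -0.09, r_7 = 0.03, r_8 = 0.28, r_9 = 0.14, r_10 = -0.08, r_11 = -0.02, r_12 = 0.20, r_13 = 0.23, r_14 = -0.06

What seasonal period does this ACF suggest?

The largest autocorrelation is r_4 = 0.49, with a weaker echo at lag 8 (0.28); the remaining lags stay at or below 0.23.
The dominant spike at lag 4 indicates a seasonal period of 4.

4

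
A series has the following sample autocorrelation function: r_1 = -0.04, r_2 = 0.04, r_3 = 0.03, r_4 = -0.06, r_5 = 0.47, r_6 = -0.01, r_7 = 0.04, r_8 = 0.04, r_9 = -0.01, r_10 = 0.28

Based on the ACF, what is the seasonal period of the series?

The largest autocorrelation is r_5 = 0.47, with a weaker echo at lag 10 (0.28); the remaining lags stay at or below 0.04.
The dominant spike at lag 5 indicates a seasonal period of 5.

5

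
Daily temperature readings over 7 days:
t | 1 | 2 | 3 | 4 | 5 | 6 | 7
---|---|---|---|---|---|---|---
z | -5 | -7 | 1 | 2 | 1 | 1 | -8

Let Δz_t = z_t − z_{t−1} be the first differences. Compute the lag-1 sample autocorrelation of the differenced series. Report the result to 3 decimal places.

First differences Δz: -2, 8, 1, -1, 0, -9
Mean of differences = -0.5000
Numerator Σ(Δz_t−Δz̄)(Δz_{t+1}−Δz̄) = -5.2500
Denominator Σ(Δz_t−Δz̄)² = 149.5000
r_1(Δz) = -5.2500 / 149.5000 = -0.035

-0.035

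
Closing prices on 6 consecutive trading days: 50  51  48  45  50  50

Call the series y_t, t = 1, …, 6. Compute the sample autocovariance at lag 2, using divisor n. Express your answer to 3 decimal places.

Mean ȳ = (50 + 51 + 48 + 45 + 50 + 50)/6 = 49.0000
Deviations: 1.0000, 2.0000, -1.0000, -4.0000, 1.0000, 1.0000
Σ_{t=1}^{4}(y_t−ȳ)(y_{t+2}−ȳ) = -14.0000
γ_2 = -14.0000 / 6 = -2.333

-2.333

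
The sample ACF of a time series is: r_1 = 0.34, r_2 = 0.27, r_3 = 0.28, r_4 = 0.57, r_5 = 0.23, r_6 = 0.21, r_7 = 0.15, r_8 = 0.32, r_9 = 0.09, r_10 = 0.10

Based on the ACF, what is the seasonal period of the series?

The largest autocorrelation is r_4 = 0.57; the remaining lags stay at or below 0.34. The elevated value at lag 1 (0.34), dropping to 0.27 at lag 2, reflects decaying short-term dependence rather than seasonality.
The dominant spike at lag 4 indicates a seasonal period of 4.

4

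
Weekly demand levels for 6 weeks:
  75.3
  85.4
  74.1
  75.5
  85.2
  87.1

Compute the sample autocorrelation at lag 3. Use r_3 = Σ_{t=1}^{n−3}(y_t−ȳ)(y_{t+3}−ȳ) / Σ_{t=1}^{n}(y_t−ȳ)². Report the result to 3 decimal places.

Mean ȳ = (75.3 + 85.4 + 74.1 + 75.5 + 85.2 + 87.1)/6 = 80.4333
Numerator Σ_{t=1}^{3}(y_t−ȳ)(y_{t+3}−ȳ) = 6.7767
Denominator Σ(y_t−ȳ)² = 182.6333
r_3 = 6.7767 / 182.6333 = 0.037

0.037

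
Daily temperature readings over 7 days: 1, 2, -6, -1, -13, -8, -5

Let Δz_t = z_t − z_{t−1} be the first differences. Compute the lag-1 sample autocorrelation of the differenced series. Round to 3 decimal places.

-0.626

First differences Δz: 1, -8, 5, -12, 5, 3
Mean of differences = -1.0000
Numerator Σ(Δz_t−Δz̄)(Δz_{t+1}−Δz̄) = -164.0000
Denominator Σ(Δz_t−Δz̄)² = 262.0000
r_1(Δz) = -164.0000 / 262.0000 = -0.626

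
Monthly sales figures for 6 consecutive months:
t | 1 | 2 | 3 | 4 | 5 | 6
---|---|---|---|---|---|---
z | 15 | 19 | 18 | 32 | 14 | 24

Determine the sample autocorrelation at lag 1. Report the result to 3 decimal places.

-0.506

Mean z̄ = (15 + 19 + 18 + 32 + 14 + 24)/6 = 20.3333
Deviations from mean: -5.3333, -1.3333, -2.3333, 11.6667, -6.3333, 3.6667
Σ(z_t−z̄)(z_{t+1}−z̄) = (7.1111) + (3.1111) + (-27.2222) + (-73.8889) + (-23.2222) = -114.1111
Denominator Σ(z_t−z̄)² = 225.3333
r_1 = -114.1111 / 225.3333 = -0.506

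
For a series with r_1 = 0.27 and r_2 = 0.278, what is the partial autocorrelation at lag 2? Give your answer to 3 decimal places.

φ_{22} = (r_2 − r_1²) / (1 − r_1²)
r_1² = (0.27)² = 0.0729
Numerator = 0.278 − 0.0729 = 0.2051; denominator = 1 − 0.0729 = 0.9271
φ_{22} = 0.2051 / 0.9271 = 0.221

0.221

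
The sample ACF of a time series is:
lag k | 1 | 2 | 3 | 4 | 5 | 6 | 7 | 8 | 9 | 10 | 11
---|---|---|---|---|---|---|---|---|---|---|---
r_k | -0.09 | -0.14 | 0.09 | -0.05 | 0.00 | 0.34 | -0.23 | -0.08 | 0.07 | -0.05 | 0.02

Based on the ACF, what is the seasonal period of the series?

6

The largest autocorrelation is r_6 = 0.34; the remaining lags stay at or below 0.09.
The dominant spike at lag 6 indicates a seasonal period of 6.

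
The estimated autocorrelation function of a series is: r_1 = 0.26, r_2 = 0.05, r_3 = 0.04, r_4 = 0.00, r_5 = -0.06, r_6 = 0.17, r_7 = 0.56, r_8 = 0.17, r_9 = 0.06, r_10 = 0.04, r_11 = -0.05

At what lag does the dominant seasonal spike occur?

7

The largest autocorrelation is r_7 = 0.56; the remaining lags stay at or below 0.26. The elevated value at lag 1 (0.26), dropping to 0.05 at lag 2, reflects decaying short-term dependence rather than seasonality.
The dominant spike at lag 7 indicates a seasonal period of 7.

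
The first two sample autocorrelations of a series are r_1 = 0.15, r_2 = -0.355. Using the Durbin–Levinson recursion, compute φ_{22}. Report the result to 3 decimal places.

φ_{22} = (r_2 − r_1²) / (1 − r_1²)
r_1² = (0.15)² = 0.0225
Numerator = -0.355 − 0.0225 = -0.3775; denominator = 1 − 0.0225 = 0.9775
φ_{22} = -0.3775 / 0.9775 = -0.386

-0.386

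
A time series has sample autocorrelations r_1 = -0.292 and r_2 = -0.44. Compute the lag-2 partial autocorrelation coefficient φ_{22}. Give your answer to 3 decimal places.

φ_{22} = (r_2 − r_1²) / (1 − r_1²)
r_1² = (-0.292)² = 0.085264
Numerator = -0.44 − 0.0853 = -0.5253; denominator = 1 − 0.0853 = 0.9147
φ_{22} = -0.5253 / 0.9147 = -0.574

-0.574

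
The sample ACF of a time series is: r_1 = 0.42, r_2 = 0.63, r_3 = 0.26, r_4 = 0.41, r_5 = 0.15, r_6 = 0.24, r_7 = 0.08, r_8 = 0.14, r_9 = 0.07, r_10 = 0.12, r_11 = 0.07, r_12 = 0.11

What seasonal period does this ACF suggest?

2

The largest autocorrelation is r_2 = 0.63; the remaining lags stay at or below 0.42.
The dominant spike at lag 2 indicates a seasonal period of 2.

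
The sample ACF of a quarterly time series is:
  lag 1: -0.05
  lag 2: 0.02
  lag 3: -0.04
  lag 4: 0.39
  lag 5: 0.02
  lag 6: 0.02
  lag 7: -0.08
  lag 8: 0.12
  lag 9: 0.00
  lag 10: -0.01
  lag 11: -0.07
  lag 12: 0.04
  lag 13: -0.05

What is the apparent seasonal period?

The largest autocorrelation is r_4 = 0.39; the remaining lags stay at or below 0.12.
The dominant spike at lag 4 indicates a seasonal period of 4.

4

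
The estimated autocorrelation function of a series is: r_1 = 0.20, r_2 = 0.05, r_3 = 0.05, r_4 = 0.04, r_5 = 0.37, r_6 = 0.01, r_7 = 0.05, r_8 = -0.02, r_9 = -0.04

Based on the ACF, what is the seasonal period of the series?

The largest autocorrelation is r_5 = 0.37; the remaining lags stay at or below 0.20. The elevated value at lag 1 (0.20), dropping to 0.05 at lag 2, reflects decaying short-term dependence rather than seasonality.
The dominant spike at lag 5 indicates a seasonal period of 5.

5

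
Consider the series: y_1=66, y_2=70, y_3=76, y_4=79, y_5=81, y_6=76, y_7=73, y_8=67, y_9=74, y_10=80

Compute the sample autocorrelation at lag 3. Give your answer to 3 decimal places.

Mean ȳ = (66 + 70 + 76 + 79 + 81 + 76 + 73 + 67 + 74 + 80)/10 = 74.2000
Numerator Σ_{t=1}^{7}(y_t−ȳ)(y_{t+3}−ȳ) = -126.7200
Denominator Σ(y_t−ȳ)² = 247.6000
r_3 = -126.7200 / 247.6000 = -0.512

-0.512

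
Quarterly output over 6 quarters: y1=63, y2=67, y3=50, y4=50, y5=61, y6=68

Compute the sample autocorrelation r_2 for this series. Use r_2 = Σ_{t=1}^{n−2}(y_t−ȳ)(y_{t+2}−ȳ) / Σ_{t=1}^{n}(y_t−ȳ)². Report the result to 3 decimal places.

-0.599

Mean ȳ = (63 + 67 + 50 + 50 + 61 + 68)/6 = 59.8333
Numerator Σ_{t=1}^{4}(y_t−ȳ)(y_{t+2}−ȳ) = -193.3889
Denominator Σ(y_t−ȳ)² = 322.8333
r_2 = -193.3889 / 322.8333 = -0.599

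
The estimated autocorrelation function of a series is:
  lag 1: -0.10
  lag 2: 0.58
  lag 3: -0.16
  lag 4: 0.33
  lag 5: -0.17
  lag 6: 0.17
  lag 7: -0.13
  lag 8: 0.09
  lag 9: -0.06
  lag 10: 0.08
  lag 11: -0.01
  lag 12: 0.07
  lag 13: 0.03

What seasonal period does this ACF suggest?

2

The largest autocorrelation is r_2 = 0.58, with weaker echoes at lags 4 (0.33) and 6 (0.17); the remaining lags stay at or below 0.09.
The dominant spike at lag 2 indicates a seasonal period of 2.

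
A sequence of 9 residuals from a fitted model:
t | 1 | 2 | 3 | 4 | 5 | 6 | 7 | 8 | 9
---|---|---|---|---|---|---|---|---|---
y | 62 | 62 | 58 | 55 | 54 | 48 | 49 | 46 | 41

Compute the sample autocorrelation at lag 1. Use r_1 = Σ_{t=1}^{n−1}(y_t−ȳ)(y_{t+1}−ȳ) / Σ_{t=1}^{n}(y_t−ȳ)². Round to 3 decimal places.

Mean ȳ = (62 + 62 + 58 + 55 + 54 + 48 + 49 + 46 + 41)/9 = 52.7778
Numerator Σ_{t=1}^{8}(y_t−ȳ)(y_{t+1}−ȳ) = 265.1728
Denominator Σ(y_t−ȳ)² = 425.5556
r_1 = 265.1728 / 425.5556 = 0.623

0.623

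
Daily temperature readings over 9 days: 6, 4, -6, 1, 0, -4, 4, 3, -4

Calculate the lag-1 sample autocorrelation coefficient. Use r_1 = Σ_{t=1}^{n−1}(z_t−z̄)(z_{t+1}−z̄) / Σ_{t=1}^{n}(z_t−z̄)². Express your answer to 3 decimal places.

-0.160

Mean z̄ = (6 + 4 − 6 + 1 + 0 − 4 + 4 + 3 − 4)/9 = 0.4444
Numerator Σ_{t=1}^{8}(z_t−z̄)(z_{t+1}−z̄) = -23.0864
Denominator Σ(z_t−z̄)² = 144.2222
r_1 = -23.0864 / 144.2222 = -0.160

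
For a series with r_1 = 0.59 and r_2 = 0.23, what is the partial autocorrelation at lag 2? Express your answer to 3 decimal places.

φ_{22} = (r_2 − r_1²) / (1 − r_1²)
r_1² = (0.59)² = 0.3481
Numerator = 0.23 − 0.3481 = -0.1181; denominator = 1 − 0.3481 = 0.6519
φ_{22} = -0.1181 / 0.6519 = -0.181

-0.181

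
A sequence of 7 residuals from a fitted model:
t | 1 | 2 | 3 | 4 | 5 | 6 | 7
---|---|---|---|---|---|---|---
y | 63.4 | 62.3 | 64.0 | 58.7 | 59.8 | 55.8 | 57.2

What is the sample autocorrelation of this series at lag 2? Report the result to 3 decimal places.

Mean ȳ = (63.4 + 62.3 + 64.0 + 58.7 + 59.8 + 55.8 + 57.2)/7 = 60.1714
Numerator Σ_{t=1}^{5}(y_t−ȳ)(y_{t+2}−ȳ) = 15.3427
Denominator Σ(y_t−ȳ)² = 59.8543
r_2 = 15.3427 / 59.8543 = 0.256

0.256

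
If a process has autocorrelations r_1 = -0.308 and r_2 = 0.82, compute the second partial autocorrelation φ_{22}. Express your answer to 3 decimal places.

φ_{22} = (r_2 − r_1²) / (1 − r_1²)
r_1² = (-0.308)² = 0.094864
Numerator = 0.82 − 0.0949 = 0.7251; denominator = 1 − 0.0949 = 0.9051
φ_{22} = 0.7251 / 0.9051 = 0.801

0.801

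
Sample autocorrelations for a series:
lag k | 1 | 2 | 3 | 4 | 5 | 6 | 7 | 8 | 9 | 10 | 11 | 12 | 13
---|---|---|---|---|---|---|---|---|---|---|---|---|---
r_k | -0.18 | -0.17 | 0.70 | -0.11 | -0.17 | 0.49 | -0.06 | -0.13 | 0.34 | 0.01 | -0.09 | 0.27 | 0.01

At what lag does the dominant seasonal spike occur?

3

The largest autocorrelation is r_3 = 0.70, with weaker echoes at lags 6 (0.49), 9 (0.34) and 12 (0.27); the remaining lags stay at or below 0.01.
The dominant spike at lag 3 indicates a seasonal period of 3.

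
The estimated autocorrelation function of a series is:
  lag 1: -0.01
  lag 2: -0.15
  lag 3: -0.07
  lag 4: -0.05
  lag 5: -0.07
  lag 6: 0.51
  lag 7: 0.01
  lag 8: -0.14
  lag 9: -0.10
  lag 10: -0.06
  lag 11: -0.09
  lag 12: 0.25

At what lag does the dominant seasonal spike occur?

6

The largest autocorrelation is r_6 = 0.51, with a weaker echo at lag 12 (0.25); the remaining lags stay at or below 0.01.
The dominant spike at lag 6 indicates a seasonal period of 6.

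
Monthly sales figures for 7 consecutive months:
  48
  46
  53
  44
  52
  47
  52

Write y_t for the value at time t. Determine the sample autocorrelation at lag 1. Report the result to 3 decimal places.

-0.775

Mean ȳ = (48 + 46 + 53 + 44 + 52 + 47 + 52)/7 = 48.8571
Deviations from mean: -0.8571, -2.8571, 4.1429, -4.8571, 3.1429, -1.8571, 3.1429
Numerator Σ_{t=1}^{6}(y_t−ȳ)(y_{t+1}−ȳ) = -56.4490
Denominator Σ(y_t−ȳ)² = 72.8571
r_1 = -56.4490 / 72.8571 = -0.775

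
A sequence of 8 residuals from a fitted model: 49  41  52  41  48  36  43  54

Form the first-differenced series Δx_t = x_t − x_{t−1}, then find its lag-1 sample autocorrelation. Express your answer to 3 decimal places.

First differences Δx: -8, 11, -11, 7, -12, 7, 11
Mean of differences = 0.7143
Numerator Σ(Δx_t−Δx̄)(Δx_{t+1}−Δx̄) = -378.9388
Denominator Σ(Δx_t−Δx̄)² = 665.4286
r_1(Δx) = -378.9388 / 665.4286 = -0.569

-0.569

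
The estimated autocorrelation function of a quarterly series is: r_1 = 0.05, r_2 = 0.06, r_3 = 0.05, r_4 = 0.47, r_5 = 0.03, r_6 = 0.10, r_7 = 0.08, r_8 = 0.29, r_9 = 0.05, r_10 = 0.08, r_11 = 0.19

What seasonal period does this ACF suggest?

The largest autocorrelation is r_4 = 0.47, with a weaker echo at lag 8 (0.29); the remaining lags stay at or below 0.19.
The dominant spike at lag 4 indicates a seasonal period of 4.

4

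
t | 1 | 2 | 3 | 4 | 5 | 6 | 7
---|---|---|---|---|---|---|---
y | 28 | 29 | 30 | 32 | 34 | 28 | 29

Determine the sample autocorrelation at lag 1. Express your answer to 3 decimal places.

Mean ȳ = (28 + 29 + 30 + 32 + 34 + 28 + 29)/7 = 30.0000
Numerator Σ_{t=1}^{6}(y_t−ȳ)(y_{t+1}−ȳ) = 4.0000
Denominator Σ(y_t−ȳ)² = 30.0000
r_1 = 4.0000 / 30.0000 = 0.133

0.133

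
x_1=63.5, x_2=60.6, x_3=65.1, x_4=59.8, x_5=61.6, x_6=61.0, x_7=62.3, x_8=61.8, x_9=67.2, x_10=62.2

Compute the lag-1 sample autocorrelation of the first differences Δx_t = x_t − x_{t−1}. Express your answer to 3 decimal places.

First differences Δx: -2.9, 4.5, -5.3, 1.8, -0.6, 1.3, -0.5, 5.4, -5.0
Mean of differences = -0.1444
Numerator Σ(Δx_t−Δx̄)(Δx_{t+1}−Δx̄) = -77.7175
Denominator Σ(Δx_t−Δx̄)² = 116.2622
r_1(Δx) = -77.7175 / 116.2622 = -0.668

-0.668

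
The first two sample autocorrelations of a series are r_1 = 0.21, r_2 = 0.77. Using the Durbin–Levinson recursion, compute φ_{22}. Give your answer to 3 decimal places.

φ_{22} = (r_2 − r_1²) / (1 − r_1²)
r_1² = (0.21)² = 0.0441
Numerator = 0.77 − 0.0441 = 0.7259; denominator = 1 − 0.0441 = 0.9559
φ_{22} = 0.7259 / 0.9559 = 0.759

0.759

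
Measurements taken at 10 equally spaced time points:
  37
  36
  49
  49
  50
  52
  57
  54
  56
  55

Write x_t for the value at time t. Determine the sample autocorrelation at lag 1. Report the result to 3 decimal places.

Mean x̄ = (37 + 36 + 49 + 49 + 50 + 52 + 57 + 54 + 56 + 55)/10 = 49.5000
Numerator Σ_{t=1}^{9}(x_t−x̄)(x_{t+1}−x̄) = 294.2500
Denominator Σ(x_t−x̄)² = 494.5000
r_1 = 294.2500 / 494.5000 = 0.595

0.595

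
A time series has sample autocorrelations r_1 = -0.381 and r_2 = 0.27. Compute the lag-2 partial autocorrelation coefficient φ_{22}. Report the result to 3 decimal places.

0.146

φ_{22} = (r_2 − r_1²) / (1 − r_1²)
r_1² = (-0.381)² = 0.145161
Numerator = 0.27 − 0.1452 = 0.1248; denominator = 1 − 0.1452 = 0.8548
φ_{22} = 0.1248 / 0.8548 = 0.146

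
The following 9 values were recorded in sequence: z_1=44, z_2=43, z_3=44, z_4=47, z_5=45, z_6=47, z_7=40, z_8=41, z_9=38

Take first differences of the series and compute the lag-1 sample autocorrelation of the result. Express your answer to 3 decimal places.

First differences Δz: -1, 1, 3, -2, 2, -7, 1, -3
Mean of differences = -0.7500
Numerator Σ(Δz_t−Δz̄)(Δz_{t+1}−Δz̄) = -34.0625
Denominator Σ(Δz_t−Δz̄)² = 73.5000
r_1(Δz) = -34.0625 / 73.5000 = -0.463

-0.463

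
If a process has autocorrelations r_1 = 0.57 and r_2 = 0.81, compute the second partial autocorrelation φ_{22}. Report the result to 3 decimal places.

0.719

φ_{22} = (r_2 − r_1²) / (1 − r_1²)
r_1² = (0.57)² = 0.3249
Numerator = 0.81 − 0.3249 = 0.4851; denominator = 1 − 0.3249 = 0.6751
φ_{22} = 0.4851 / 0.6751 = 0.719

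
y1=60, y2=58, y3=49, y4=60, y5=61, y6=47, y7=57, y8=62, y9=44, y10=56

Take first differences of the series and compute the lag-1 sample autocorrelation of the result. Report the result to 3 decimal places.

First differences Δy: -2, -9, 11, 1, -14, 10, 5, -18, 12
Mean of differences = -0.4444
Numerator Σ(Δy_t−Δȳ)(Δy_{t+1}−Δȳ) = -486.4198
Denominator Σ(Δy_t−Δȳ)² = 994.2222
r_1(Δy) = -486.4198 / 994.2222 = -0.489

-0.489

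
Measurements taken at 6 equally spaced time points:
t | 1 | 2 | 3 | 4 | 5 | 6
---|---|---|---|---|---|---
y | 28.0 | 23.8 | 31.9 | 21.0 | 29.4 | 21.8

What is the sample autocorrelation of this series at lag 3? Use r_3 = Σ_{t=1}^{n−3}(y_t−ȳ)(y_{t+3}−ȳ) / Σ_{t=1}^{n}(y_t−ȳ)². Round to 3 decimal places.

-0.432

Mean ȳ = (28.0 + 23.8 + 31.9 + 21.0 + 29.4 + 21.8)/6 = 25.9833
Deviations from mean: 2.0167, -2.1833, 5.9167, -4.9833, 3.4167, -4.1833
Numerator Σ_{t=1}^{3}(y_t−ȳ)(y_{t+3}−ȳ) = -42.2608
Denominator Σ(y_t−ȳ)² = 97.8483
r_3 = -42.2608 / 97.8483 = -0.432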